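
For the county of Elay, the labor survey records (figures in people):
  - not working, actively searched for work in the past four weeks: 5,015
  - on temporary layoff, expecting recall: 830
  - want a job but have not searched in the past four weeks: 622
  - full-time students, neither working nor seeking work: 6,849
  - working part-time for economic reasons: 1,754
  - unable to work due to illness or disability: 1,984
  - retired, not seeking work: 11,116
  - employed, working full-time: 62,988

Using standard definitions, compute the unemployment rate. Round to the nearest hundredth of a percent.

Unemployment rate ≈ 8.28%.

Employed = 1,754 + 62,988 = 64,742 (anyone who worked, including part-time for economic reasons, counts as employed).
Unemployed = 5,015 + 830 = 5,845 (jobless and actively searching, or on temporary layoff).
Labor force = 64,742 + 5,845 = 70,587.
Unemployment rate = 5,845 / 70,587 = 8.28%.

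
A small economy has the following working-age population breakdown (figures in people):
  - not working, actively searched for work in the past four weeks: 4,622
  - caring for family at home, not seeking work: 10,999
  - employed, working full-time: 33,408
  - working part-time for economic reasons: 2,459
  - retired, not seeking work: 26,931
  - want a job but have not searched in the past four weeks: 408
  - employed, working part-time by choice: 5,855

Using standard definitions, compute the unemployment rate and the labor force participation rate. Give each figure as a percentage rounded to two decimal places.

Employed = 33,408 + 2,459 + 5,855 = 41,722 (anyone who worked, including part-time for economic reasons, counts as employed).
Unemployed = 4,622.
Labor force = 41,722 + 4,622 = 46,344.
Not in labor force = 10,999 + 26,931 + 408 = 38,338 (those not working and not actively searching are outside the labor force — including those who want a job but have given up searching).
Civilian working-age population = 46,344 + 38,338 = 84,682.
Unemployment rate = 4,622 / 46,344 = 9.97%.
Labor force participation rate = 46,344 / 84,682 = 54.73%.

Unemployment rate ≈ 9.97%; labor force participation rate ≈ 54.73%.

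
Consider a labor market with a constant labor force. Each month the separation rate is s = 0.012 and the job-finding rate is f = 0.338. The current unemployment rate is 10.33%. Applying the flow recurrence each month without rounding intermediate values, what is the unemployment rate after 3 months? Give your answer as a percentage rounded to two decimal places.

With a fixed labor force, u_{t+1} = u_t + s·(1−u_t) − f·u_t = u_t·(1−s−f) + s.
Here 1−s−f = 0.650 and s = 0.012.
u_1 = 0.103300 × 0.650 + 0.012 = 0.079145.
u_2 = 0.079145 × 0.650 + 0.012 = 0.063444.
u_3 = 0.063444 × 0.650 + 0.012 = 0.053239.

Unemployment rate after three months ≈ 5.32%.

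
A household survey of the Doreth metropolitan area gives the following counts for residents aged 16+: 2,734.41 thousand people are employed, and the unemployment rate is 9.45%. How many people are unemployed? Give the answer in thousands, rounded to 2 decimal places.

About 285.37 thousand are unemployed.

Let U be the number unemployed. The labor force is E + U, and U/(E+U) = 0.0945.
So U = 0.0945 × 2,734.41 / (1 − 0.0945) = 258.4017 / 0.9055 ≈ 285.37 thousand.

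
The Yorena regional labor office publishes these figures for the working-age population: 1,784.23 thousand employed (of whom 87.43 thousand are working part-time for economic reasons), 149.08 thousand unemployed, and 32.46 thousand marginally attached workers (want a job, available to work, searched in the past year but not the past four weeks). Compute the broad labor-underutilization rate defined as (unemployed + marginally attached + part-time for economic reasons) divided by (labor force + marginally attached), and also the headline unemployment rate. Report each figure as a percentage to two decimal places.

Labor force = 1,784.23 + 149.08 = 1,933.31 thousand.
Numerator = 149.08 + 32.46 + 87.43 = 268.97 thousand.
Denominator = 1,933.31 + 32.46 = 1,965.77 thousand.
Broad rate = 268.97 / 1,965.77 = 13.68%.
Headline unemployment rate = 149.08 / 1,933.31 = 7.71%.

Broad underutilization rate ≈ 13.68%; headline unemployment rate ≈ 7.71%.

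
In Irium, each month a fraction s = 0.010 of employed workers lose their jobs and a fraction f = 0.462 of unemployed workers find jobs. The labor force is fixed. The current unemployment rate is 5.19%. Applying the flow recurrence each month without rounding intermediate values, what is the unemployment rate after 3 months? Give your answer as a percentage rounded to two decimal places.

With a fixed labor force, u_{t+1} = u_t + s·(1−u_t) − f·u_t = u_t·(1−s−f) + s.
Here 1−s−f = 0.528 and s = 0.010.
u_1 = 0.051900 × 0.528 + 0.010 = 0.037403.
u_2 = 0.037403 × 0.528 + 0.010 = 0.029749.
u_3 = 0.029749 × 0.528 + 0.010 = 0.025707.

Unemployment rate after three months ≈ 2.57%.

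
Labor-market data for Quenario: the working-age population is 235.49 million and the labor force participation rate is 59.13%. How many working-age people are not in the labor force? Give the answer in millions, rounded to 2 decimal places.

About 96.24 million are not in the labor force.

Share not in the labor force = 1 − 0.5913 = 0.4087.
Not in labor force = 0.4087 × 235.49 ≈ 96.24 million.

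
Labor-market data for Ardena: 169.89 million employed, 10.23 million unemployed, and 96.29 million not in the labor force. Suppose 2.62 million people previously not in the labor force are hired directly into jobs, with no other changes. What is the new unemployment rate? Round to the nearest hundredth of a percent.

Initially, labor force = 169.89 + 10.23 = 180.12 million, so u = 10.23/180.12 = 5.68%.
After the change, employed and labor force both rise by 2.62; unemployed unchanged → E = 172.51, U = 10.23, labor force = 182.74 million.
New unemployment rate = 10.23 / 182.74 = 5.60%.

New unemployment rate ≈ 5.60%.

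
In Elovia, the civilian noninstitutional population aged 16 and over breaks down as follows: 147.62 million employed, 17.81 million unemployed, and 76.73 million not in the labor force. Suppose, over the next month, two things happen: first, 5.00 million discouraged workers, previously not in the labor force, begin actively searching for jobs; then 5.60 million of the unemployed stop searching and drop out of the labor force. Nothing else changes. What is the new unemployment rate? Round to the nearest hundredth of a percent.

Initially, labor force = 147.62 + 17.81 = 165.43 million, so u = 17.81/165.43 = 10.77%.
After the first change, unemployed and labor force both rise by 5.00 → E = 147.62, U = 22.81, labor force = 170.43 million.
After the second change, unemployed and labor force both fall by 5.60 → E = 147.62, U = 17.21, labor force = 164.83 million.
New unemployment rate = 17.21 / 164.83 = 10.44%.

New unemployment rate ≈ 10.44%.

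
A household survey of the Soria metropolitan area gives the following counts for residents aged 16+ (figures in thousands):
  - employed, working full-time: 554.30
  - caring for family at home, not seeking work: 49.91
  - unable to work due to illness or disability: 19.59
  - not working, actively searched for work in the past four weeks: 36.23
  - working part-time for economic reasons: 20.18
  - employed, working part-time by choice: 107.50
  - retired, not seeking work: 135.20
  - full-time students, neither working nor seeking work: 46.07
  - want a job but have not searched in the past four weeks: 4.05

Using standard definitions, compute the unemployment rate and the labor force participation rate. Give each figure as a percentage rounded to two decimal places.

Employed = 554.30 + 20.18 + 107.50 = 681.98 thousand (anyone who worked, including part-time for economic reasons, counts as employed).
Unemployed = 36.23 thousand.
Labor force = 681.98 + 36.23 = 718.21 thousand.
Not in labor force = 49.91 + 19.59 + 135.20 + 46.07 + 4.05 = 254.82 thousand (those not working and not actively searching are outside the labor force — including those who want a job but have given up searching).
Civilian working-age population = 718.21 + 254.82 = 973.03 thousand.
Unemployment rate = 36.23 / 718.21 = 5.04%.
Labor force participation rate = 718.21 / 973.03 = 73.81%.

Unemployment rate ≈ 5.04%; labor force participation rate ≈ 73.81%.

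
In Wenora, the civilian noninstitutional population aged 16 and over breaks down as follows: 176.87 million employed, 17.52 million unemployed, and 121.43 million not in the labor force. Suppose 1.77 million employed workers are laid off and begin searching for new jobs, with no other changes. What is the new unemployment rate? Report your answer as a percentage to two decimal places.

Initially, labor force = 176.87 + 17.52 = 194.39 million, so u = 17.52/194.39 = 9.01%.
After the change, employed falls and unemployed rises by 1.77; labor force unchanged → E = 175.10, U = 19.29, labor force = 194.39 million.
New unemployment rate = 19.29 / 194.39 = 9.92%.

New unemployment rate ≈ 9.92%.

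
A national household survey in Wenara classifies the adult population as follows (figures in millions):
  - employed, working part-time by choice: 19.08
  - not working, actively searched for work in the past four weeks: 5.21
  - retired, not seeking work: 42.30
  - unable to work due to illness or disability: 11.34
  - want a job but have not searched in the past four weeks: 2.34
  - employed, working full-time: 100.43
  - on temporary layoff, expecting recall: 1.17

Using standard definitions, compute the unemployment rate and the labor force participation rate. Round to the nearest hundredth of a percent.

Employed = 19.08 + 100.43 = 119.51 million.
Unemployed = 5.21 + 1.17 = 6.38 million (jobless and actively searching, or on temporary layoff).
Labor force = 119.51 + 6.38 = 125.89 million.
Not in labor force = 42.30 + 11.34 + 2.34 = 55.98 million (those not working and not actively searching are outside the labor force — including those who want a job but have given up searching).
Civilian working-age population = 125.89 + 55.98 = 181.87 million.
Unemployment rate = 6.38 / 125.89 = 5.07%.
Labor force participation rate = 125.89 / 181.87 = 69.22%.

Unemployment rate ≈ 5.07%; labor force participation rate ≈ 69.22%.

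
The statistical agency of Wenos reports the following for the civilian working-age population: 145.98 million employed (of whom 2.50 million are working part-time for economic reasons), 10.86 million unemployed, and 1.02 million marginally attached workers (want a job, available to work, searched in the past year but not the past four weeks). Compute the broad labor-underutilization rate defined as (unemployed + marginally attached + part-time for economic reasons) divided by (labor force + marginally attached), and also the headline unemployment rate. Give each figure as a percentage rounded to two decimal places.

Broad underutilization rate ≈ 9.11%; headline unemployment rate ≈ 6.92%.

Labor force = 145.98 + 10.86 = 156.84 million.
Numerator = 10.86 + 1.02 + 2.50 = 14.38 million.
Denominator = 156.84 + 1.02 = 157.86 million.
Broad rate = 14.38 / 157.86 = 9.11%.
Headline unemployment rate = 10.86 / 156.84 = 6.92%.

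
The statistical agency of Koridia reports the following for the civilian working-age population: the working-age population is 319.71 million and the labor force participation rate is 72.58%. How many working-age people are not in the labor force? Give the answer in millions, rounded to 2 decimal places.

Share not in the labor force = 1 − 0.7258 = 0.2742.
Not in labor force = 0.2742 × 319.71 ≈ 87.66 million.

About 87.66 million are not in the labor force.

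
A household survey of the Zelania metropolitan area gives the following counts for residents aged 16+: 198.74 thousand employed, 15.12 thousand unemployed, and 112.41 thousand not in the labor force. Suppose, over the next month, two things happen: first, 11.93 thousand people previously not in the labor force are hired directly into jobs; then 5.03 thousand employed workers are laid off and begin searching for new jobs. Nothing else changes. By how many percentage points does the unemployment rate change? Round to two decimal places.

Initially, labor force = 198.74 + 15.12 = 213.86 thousand, so u = 15.12/213.86 = 7.07%.
After the first change, employed and labor force both rise by 11.93; unemployed unchanged → E = 210.67, U = 15.12, labor force = 225.79 thousand.
After the second change, employed falls and unemployed rises by 5.03; labor force unchanged → E = 205.64, U = 20.15, labor force = 225.79 thousand.
New unemployment rate = 20.15 / 225.79 = 8.92%.
Change = 8.92% − 7.07% = +1.85 percentage points.

The unemployment rate changes by +1.85 percentage points.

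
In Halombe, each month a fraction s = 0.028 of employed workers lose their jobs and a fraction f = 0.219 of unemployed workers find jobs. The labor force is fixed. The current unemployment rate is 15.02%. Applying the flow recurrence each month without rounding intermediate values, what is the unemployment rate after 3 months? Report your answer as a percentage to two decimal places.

Unemployment rate after three months ≈ 12.91%.

With a fixed labor force, u_{t+1} = u_t + s·(1−u_t) − f·u_t = u_t·(1−s−f) + s.
Here 1−s−f = 0.753 and s = 0.028.
u_1 = 0.150200 × 0.753 + 0.028 = 0.141101.
u_2 = 0.141101 × 0.753 + 0.028 = 0.134249.
u_3 = 0.134249 × 0.753 + 0.028 = 0.129089.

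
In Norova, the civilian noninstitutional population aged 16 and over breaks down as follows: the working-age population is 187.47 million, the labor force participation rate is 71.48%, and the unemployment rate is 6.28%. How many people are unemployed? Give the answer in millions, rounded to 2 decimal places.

Labor force = 0.7148 × 187.47 = 134.00 million.
Unemployed = 0.0628 × 134.00 ≈ 8.42 million.

About 8.42 million are unemployed.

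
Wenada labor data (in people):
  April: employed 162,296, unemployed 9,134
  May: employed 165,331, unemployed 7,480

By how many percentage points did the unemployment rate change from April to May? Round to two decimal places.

April: labor force = 162,296 + 9,134 = 171,430; u = 9,134/171,430 = 5.33%.
May: labor force = 165,331 + 7,480 = 172,811; u = 7,480/172,811 = 4.33%.
Change = 4.33% − 5.33% = −1.00 pp.

The unemployment rate changed by −1.00 percentage points.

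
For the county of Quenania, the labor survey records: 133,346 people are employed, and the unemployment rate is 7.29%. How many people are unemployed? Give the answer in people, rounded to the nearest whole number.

About 10,485 are unemployed.

Let U be the number unemployed. The labor force is E + U, and U/(E+U) = 0.0729.
So U = 0.0729 × 133,346 / (1 − 0.0729) = 9720.92 / 0.9271 ≈ 10,485.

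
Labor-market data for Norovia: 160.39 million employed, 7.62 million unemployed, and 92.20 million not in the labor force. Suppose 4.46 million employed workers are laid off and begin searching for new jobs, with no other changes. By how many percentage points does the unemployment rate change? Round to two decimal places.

Initially, labor force = 160.39 + 7.62 = 168.01 million, so u = 7.62/168.01 = 4.54%.
After the change, employed falls and unemployed rises by 4.46; labor force unchanged → E = 155.93, U = 12.08, labor force = 168.01 million.
New unemployment rate = 12.08 / 168.01 = 7.19%.
Change = 7.19% − 4.54% = +2.65 percentage points.

The unemployment rate changes by +2.65 percentage points.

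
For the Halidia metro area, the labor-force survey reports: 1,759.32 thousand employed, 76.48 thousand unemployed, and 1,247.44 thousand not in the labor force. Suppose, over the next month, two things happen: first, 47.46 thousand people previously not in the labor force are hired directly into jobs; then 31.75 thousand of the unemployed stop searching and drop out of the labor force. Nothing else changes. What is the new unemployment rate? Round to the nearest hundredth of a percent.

Initially, labor force = 1,759.32 + 76.48 = 1,835.80 thousand, so u = 76.48/1,835.80 = 4.17%.
After the first change, employed and labor force both rise by 47.46; unemployed unchanged → E = 1,806.78, U = 76.48, labor force = 1,883.26 thousand.
After the second change, unemployed and labor force both fall by 31.75 → E = 1,806.78, U = 44.73, labor force = 1,851.51 thousand.
New unemployment rate = 44.73 / 1,851.51 = 2.42%.

New unemployment rate ≈ 2.42%.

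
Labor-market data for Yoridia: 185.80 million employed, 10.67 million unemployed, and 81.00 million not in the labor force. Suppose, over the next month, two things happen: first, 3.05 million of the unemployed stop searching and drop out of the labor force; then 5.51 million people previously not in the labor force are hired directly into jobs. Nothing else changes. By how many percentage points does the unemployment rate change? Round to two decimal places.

The unemployment rate changes by −1.60 percentage points.

Initially, labor force = 185.80 + 10.67 = 196.47 million, so u = 10.67/196.47 = 5.43%.
After the first change, unemployed and labor force both fall by 3.05 → E = 185.80, U = 7.62, labor force = 193.42 million.
After the second change, employed and labor force both rise by 5.51; unemployed unchanged → E = 191.31, U = 7.62, labor force = 198.93 million.
New unemployment rate = 7.62 / 198.93 = 3.83%.
Change = 3.83% − 5.43% = −1.60 percentage points.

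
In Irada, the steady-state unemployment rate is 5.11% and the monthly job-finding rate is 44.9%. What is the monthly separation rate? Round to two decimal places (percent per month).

From u* = s/(s+f): s = u·f/(1−u).
s = 0.0511 × 44.9 / (1 − 0.0511) = 2.2944 / 0.9489 ≈ 2.42% per month.

Separation rate ≈ 2.42% per month.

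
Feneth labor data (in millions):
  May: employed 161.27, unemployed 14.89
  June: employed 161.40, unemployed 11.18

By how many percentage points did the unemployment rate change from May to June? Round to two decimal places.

May: labor force = 161.27 + 14.89 = 176.16; u = 14.89/176.16 = 8.45%.
June: labor force = 161.40 + 11.18 = 172.58; u = 11.18/172.58 = 6.48%.
Change = 6.48% − 8.45% = −1.97 pp.

The unemployment rate changed by −1.97 percentage points.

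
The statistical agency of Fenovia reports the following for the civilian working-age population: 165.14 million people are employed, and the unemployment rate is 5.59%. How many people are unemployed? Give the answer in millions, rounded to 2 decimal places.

About 9.78 million are unemployed.

Let U be the number unemployed. The labor force is E + U, and U/(E+U) = 0.0559.
So U = 0.0559 × 165.14 / (1 − 0.0559) = 9.2313 / 0.9441 ≈ 9.78 million.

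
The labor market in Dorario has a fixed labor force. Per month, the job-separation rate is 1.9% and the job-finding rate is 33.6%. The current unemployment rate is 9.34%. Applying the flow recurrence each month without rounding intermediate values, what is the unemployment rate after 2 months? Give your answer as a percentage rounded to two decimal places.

Unemployment rate after two months ≈ 7.01%.

With a fixed labor force, u_{t+1} = u_t + s·(1−u_t) − f·u_t = u_t·(1−s−f) + s.
Here 1−s−f = 0.645 and s = 0.019.
u_1 = 0.093400 × 0.645 + 0.019 = 0.079243.
u_2 = 0.079243 × 0.645 + 0.019 = 0.070112.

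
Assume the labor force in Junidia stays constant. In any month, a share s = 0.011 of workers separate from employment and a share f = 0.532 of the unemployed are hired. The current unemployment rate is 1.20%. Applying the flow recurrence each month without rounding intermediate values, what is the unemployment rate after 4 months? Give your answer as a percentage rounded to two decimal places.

With a fixed labor force, u_{t+1} = u_t + s·(1−u_t) − f·u_t = u_t·(1−s−f) + s.
Here 1−s−f = 0.457 and s = 0.011.
u_1 = 0.012000 × 0.457 + 0.011 = 0.016484.
u_2 = 0.016484 × 0.457 + 0.011 = 0.018533.
u_3 = 0.018533 × 0.457 + 0.011 = 0.019470.
u_4 = 0.019470 × 0.457 + 0.011 = 0.019898.

Unemployment rate after four months ≈ 1.99%.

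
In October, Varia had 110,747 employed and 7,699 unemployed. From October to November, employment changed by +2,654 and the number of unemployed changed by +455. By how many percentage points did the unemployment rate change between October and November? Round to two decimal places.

The unemployment rate changed by +0.21 percentage points.

October: labor force = 110,747 + 7,699 = 118,446; u = 7,699/118,446 = 6.50%.
November: labor force = 113,401 + 8,154 = 121,555; u = 8,154/121,555 = 6.71%.
Change = 6.71% − 6.50% = +0.21 pp.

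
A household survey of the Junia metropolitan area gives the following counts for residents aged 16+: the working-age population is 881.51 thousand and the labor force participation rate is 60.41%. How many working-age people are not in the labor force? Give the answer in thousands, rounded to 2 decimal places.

About 348.99 thousand are not in the labor force.

Share not in the labor force = 1 − 0.6041 = 0.3959.
Not in labor force = 0.3959 × 881.51 ≈ 348.99 thousand.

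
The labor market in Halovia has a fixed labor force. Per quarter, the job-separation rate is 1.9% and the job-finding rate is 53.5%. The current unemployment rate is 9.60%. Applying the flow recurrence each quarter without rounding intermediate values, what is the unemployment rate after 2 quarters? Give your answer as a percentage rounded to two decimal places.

With a fixed labor force, u_{t+1} = u_t + s·(1−u_t) − f·u_t = u_t·(1−s−f) + s.
Here 1−s−f = 0.446 and s = 0.019.
u_1 = 0.096000 × 0.446 + 0.019 = 0.061816.
u_2 = 0.061816 × 0.446 + 0.019 = 0.046570.

Unemployment rate after two quarters ≈ 4.66%.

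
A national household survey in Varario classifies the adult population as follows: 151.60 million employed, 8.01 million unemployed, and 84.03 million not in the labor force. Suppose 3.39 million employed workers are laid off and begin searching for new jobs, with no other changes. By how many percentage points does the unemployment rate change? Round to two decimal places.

The unemployment rate changes by +2.12 percentage points.

Initially, labor force = 151.60 + 8.01 = 159.61 million, so u = 8.01/159.61 = 5.02%.
After the change, employed falls and unemployed rises by 3.39; labor force unchanged → E = 148.21, U = 11.40, labor force = 159.61 million.
New unemployment rate = 11.40 / 159.61 = 7.14%.
Change = 7.14% − 5.02% = +2.12 percentage points.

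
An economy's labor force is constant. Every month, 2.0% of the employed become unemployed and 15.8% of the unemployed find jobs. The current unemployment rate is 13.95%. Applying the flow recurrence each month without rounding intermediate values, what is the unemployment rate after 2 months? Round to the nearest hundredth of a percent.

With a fixed labor force, u_{t+1} = u_t + s·(1−u_t) − f·u_t = u_t·(1−s−f) + s.
Here 1−s−f = 0.822 and s = 0.020.
u_1 = 0.139500 × 0.822 + 0.020 = 0.134669.
u_2 = 0.134669 × 0.822 + 0.020 = 0.130698.

Unemployment rate after two months ≈ 13.07%.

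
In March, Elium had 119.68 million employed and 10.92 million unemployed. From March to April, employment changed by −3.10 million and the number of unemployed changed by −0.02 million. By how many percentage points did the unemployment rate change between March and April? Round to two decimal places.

The unemployment rate changed by +0.19 percentage points.

March: labor force = 119.68 + 10.92 = 130.60; u = 10.92/130.60 = 8.36%.
April: labor force = 116.58 + 10.90 = 127.48; u = 10.90/127.48 = 8.55%.
Change = 8.55% − 8.36% = +0.19 pp.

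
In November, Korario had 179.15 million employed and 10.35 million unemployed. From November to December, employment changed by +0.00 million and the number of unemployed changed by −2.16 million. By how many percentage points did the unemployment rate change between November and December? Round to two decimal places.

The unemployment rate changed by −1.09 percentage points.

November: labor force = 179.15 + 10.35 = 189.50; u = 10.35/189.50 = 5.46%.
December: labor force = 179.15 + 8.19 = 187.34; u = 8.19/187.34 = 4.37%.
Change = 4.37% − 5.46% = −1.09 pp.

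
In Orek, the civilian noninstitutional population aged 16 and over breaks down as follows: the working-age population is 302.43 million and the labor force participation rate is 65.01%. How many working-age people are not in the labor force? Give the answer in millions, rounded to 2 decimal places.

Share not in the labor force = 1 − 0.6501 = 0.3499.
Not in labor force = 0.3499 × 302.43 ≈ 105.82 million.

About 105.82 million are not in the labor force.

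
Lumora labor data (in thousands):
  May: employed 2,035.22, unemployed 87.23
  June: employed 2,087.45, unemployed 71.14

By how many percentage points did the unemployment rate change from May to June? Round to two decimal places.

May: labor force = 2,035.22 + 87.23 = 2,122.45; u = 87.23/2,122.45 = 4.11%.
June: labor force = 2,087.45 + 71.14 = 2,158.59; u = 71.14/2,158.59 = 3.30%.
Change = 3.30% − 4.11% = −0.81 pp.

The unemployment rate changed by −0.81 percentage points.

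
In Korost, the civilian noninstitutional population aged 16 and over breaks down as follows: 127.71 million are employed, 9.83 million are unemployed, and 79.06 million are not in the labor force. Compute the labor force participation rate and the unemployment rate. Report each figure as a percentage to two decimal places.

Labor force = employed + unemployed = 127.71 + 9.83 = 137.54 million.
Working-age population = 137.54 + 79.06 = 216.60 million.
Unemployment rate = 9.83 / 137.54 = 7.15%.
Labor force participation rate = 137.54 / 216.60 = 63.50%.

Labor force participation rate ≈ 63.50%; unemployment rate ≈ 7.15%.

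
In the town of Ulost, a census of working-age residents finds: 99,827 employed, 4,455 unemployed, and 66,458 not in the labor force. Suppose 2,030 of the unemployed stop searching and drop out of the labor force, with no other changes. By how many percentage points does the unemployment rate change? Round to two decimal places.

The unemployment rate changes by −1.90 percentage points.

Initially, labor force = 99,827 + 4,455 = 104,282, so u = 4,455/104,282 = 4.27%.
After the change, unemployed and labor force both fall by 2,030 → E = 99,827, U = 2,425, labor force = 102,252.
New unemployment rate = 2,425 / 102,252 = 2.37%.
Change = 2.37% − 4.27% = −1.90 percentage points.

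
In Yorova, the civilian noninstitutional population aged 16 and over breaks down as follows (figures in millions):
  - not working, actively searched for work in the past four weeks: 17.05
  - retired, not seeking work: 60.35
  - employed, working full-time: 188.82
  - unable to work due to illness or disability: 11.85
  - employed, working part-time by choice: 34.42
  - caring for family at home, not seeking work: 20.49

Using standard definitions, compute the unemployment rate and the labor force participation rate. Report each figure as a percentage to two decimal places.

Employed = 188.82 + 34.42 = 223.24 million.
Unemployed = 17.05 million.
Labor force = 223.24 + 17.05 = 240.29 million.
Not in labor force = 60.35 + 11.85 + 20.49 = 92.69 million (those not working and not actively searching are outside the labor force).
Civilian working-age population = 240.29 + 92.69 = 332.98 million.
Unemployment rate = 17.05 / 240.29 = 7.10%.
Labor force participation rate = 240.29 / 332.98 = 72.16%.

Unemployment rate ≈ 7.10%; labor force participation rate ≈ 72.16%.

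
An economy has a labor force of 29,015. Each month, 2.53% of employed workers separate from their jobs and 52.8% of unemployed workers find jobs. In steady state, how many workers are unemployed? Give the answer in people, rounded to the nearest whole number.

About 1,327 are unemployed in steady state.

Steady-state unemployment rate u* = s/(s+f) = 2.53/(2.53+52.8) = 0.045726.
Unemployed = u* × labor force = 0.045726 × 29,015 ≈ 1,327.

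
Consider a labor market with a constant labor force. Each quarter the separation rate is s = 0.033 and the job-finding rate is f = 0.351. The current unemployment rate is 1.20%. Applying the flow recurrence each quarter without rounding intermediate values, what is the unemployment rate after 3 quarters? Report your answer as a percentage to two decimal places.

Unemployment rate after three quarters ≈ 6.87%.

With a fixed labor force, u_{t+1} = u_t + s·(1−u_t) − f·u_t = u_t·(1−s−f) + s.
Here 1−s−f = 0.616 and s = 0.033.
u_1 = 0.012000 × 0.616 + 0.033 = 0.040392.
u_2 = 0.040392 × 0.616 + 0.033 = 0.057881.
u_3 = 0.057881 × 0.616 + 0.033 = 0.068655.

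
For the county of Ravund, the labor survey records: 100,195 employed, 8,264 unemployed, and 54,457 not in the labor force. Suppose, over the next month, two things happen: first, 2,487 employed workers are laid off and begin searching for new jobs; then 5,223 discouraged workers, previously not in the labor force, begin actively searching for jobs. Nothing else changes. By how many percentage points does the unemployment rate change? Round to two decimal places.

Initially, labor force = 100,195 + 8,264 = 108,459, so u = 8,264/108,459 = 7.62%.
After the first change, employed falls and unemployed rises by 2,487; labor force unchanged → E = 97,708, U = 10,751, labor force = 108,459.
After the second change, unemployed and labor force both rise by 5,223 → E = 97,708, U = 15,974, labor force = 113,682.
New unemployment rate = 15,974 / 113,682 = 14.05%.
Change = 14.05% − 7.62% = +6.43 percentage points.

The unemployment rate changes by +6.43 percentage points.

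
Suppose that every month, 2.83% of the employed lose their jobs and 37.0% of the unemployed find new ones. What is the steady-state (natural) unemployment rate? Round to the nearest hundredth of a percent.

Steady-state unemployment rate ≈ 7.11%.

At steady state the flows balance: s·E = f·U, so U/(E+U) = s/(s+f).
u* = 2.83 / (2.83 + 37.0) = 2.83 / 39.83 = 7.11%.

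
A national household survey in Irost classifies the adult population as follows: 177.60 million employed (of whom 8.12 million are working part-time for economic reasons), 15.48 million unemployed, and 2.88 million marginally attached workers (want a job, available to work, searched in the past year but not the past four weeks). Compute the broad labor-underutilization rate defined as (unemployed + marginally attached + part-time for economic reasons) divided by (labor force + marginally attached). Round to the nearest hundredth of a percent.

Broad underutilization rate ≈ 13.51%.

Labor force = 177.60 + 15.48 = 193.08 million.
Numerator = 15.48 + 2.88 + 8.12 = 26.48 million.
Denominator = 193.08 + 2.88 = 195.96 million.
Broad rate = 26.48 / 195.96 = 13.51%.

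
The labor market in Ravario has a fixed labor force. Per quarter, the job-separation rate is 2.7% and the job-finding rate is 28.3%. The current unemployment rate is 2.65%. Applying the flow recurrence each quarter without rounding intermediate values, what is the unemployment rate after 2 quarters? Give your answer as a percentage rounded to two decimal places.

With a fixed labor force, u_{t+1} = u_t + s·(1−u_t) − f·u_t = u_t·(1−s−f) + s.
Here 1−s−f = 0.690 and s = 0.027.
u_1 = 0.026500 × 0.690 + 0.027 = 0.045285.
u_2 = 0.045285 × 0.690 + 0.027 = 0.058247.

Unemployment rate after two quarters ≈ 5.82%.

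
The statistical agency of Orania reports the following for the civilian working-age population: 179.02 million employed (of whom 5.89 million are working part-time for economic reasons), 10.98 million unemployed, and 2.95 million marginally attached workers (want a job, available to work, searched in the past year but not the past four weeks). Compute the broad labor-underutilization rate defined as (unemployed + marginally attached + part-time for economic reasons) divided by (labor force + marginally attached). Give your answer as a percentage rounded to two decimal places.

Labor force = 179.02 + 10.98 = 190.00 million.
Numerator = 10.98 + 2.95 + 5.89 = 19.82 million.
Denominator = 190.00 + 2.95 = 192.95 million.
Broad rate = 19.82 / 192.95 = 10.27%.

Broad underutilization rate ≈ 10.27%.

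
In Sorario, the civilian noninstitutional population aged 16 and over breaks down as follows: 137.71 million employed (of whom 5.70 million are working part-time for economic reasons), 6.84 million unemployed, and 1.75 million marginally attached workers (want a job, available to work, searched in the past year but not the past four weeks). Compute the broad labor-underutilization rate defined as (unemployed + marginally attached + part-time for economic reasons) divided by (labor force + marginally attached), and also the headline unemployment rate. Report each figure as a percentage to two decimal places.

Labor force = 137.71 + 6.84 = 144.55 million.
Numerator = 6.84 + 1.75 + 5.70 = 14.29 million.
Denominator = 144.55 + 1.75 = 146.30 million.
Broad rate = 14.29 / 146.30 = 9.77%.
Headline unemployment rate = 6.84 / 144.55 = 4.73%.

Broad underutilization rate ≈ 9.77%; headline unemployment rate ≈ 4.73%.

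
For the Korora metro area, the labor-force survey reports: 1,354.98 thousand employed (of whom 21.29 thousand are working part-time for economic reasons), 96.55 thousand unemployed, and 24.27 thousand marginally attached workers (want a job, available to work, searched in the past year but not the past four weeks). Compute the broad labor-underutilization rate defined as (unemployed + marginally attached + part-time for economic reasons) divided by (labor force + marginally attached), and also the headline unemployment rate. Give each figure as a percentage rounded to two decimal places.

Labor force = 1,354.98 + 96.55 = 1,451.53 thousand.
Numerator = 96.55 + 24.27 + 21.29 = 142.11 thousand.
Denominator = 1,451.53 + 24.27 = 1,475.80 thousand.
Broad rate = 142.11 / 1,475.80 = 9.63%.
Headline unemployment rate = 96.55 / 1,451.53 = 6.65%.

Broad underutilization rate ≈ 9.63%; headline unemployment rate ≈ 6.65%.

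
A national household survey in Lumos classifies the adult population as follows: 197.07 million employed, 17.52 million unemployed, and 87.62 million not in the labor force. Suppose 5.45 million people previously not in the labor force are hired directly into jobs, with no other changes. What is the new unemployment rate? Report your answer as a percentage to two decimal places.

New unemployment rate ≈ 7.96%.

Initially, labor force = 197.07 + 17.52 = 214.59 million, so u = 17.52/214.59 = 8.16%.
After the change, employed and labor force both rise by 5.45; unemployed unchanged → E = 202.52, U = 17.52, labor force = 220.04 million.
New unemployment rate = 17.52 / 220.04 = 7.96%.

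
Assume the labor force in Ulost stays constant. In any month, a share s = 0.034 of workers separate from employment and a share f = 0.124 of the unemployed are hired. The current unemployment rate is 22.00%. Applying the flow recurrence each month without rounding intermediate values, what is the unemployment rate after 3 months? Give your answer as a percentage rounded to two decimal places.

With a fixed labor force, u_{t+1} = u_t + s·(1−u_t) − f·u_t = u_t·(1−s−f) + s.
Here 1−s−f = 0.842 and s = 0.034.
u_1 = 0.220000 × 0.842 + 0.034 = 0.219240.
u_2 = 0.219240 × 0.842 + 0.034 = 0.218600.
u_3 = 0.218600 × 0.842 + 0.034 = 0.218061.

Unemployment rate after three months ≈ 21.81%.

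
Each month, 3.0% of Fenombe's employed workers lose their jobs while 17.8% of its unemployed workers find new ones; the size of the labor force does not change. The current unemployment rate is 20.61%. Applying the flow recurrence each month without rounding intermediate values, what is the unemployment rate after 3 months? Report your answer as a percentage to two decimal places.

Unemployment rate after three months ≈ 17.50%.

With a fixed labor force, u_{t+1} = u_t + s·(1−u_t) − f·u_t = u_t·(1−s−f) + s.
Here 1−s−f = 0.792 and s = 0.030.
u_1 = 0.206100 × 0.792 + 0.030 = 0.193231.
u_2 = 0.193231 × 0.792 + 0.030 = 0.183039.
u_3 = 0.183039 × 0.792 + 0.030 = 0.174967.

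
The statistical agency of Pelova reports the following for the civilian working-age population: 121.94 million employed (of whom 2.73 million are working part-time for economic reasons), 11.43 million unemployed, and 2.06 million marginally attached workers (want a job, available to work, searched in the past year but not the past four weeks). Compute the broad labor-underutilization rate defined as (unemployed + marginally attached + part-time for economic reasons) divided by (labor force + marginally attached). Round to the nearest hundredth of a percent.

Broad underutilization rate ≈ 11.98%.

Labor force = 121.94 + 11.43 = 133.37 million.
Numerator = 11.43 + 2.06 + 2.73 = 16.22 million.
Denominator = 133.37 + 2.06 = 135.43 million.
Broad rate = 16.22 / 135.43 = 11.98%.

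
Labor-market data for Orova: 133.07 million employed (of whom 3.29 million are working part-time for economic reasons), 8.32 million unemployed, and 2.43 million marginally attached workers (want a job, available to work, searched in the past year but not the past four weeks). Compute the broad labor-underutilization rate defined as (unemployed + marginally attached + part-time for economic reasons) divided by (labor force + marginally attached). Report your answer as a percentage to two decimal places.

Broad underutilization rate ≈ 9.76%.

Labor force = 133.07 + 8.32 = 141.39 million.
Numerator = 8.32 + 2.43 + 3.29 = 14.04 million.
Denominator = 141.39 + 2.43 = 143.82 million.
Broad rate = 14.04 / 143.82 = 9.76%.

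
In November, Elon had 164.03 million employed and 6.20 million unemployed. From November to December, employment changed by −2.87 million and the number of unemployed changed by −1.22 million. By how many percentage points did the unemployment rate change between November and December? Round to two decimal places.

The unemployment rate changed by −0.64 percentage points.

November: labor force = 164.03 + 6.20 = 170.23; u = 6.20/170.23 = 3.64%.
December: labor force = 161.16 + 4.98 = 166.14; u = 4.98/166.14 = 3.00%.
Change = 3.00% − 3.64% = −0.64 pp.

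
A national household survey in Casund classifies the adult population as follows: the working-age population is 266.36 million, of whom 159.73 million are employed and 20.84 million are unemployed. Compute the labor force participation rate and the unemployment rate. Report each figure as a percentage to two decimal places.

Labor force = employed + unemployed = 159.73 + 20.84 = 180.57 million.
Unemployment rate = 20.84 / 180.57 = 11.54%.
Labor force participation rate = 180.57 / 266.36 = 67.79%.

Labor force participation rate ≈ 67.79%; unemployment rate ≈ 11.54%.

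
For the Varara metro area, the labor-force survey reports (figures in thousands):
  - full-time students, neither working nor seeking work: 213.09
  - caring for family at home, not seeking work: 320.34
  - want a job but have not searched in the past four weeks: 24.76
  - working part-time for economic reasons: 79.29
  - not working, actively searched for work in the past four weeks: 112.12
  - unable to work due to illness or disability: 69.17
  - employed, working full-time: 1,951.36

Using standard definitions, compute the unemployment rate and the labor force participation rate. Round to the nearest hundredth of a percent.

Employed = 79.29 + 1,951.36 = 2,030.65 thousand (anyone who worked, including part-time for economic reasons, counts as employed).
Unemployed = 112.12 thousand.
Labor force = 2,030.65 + 112.12 = 2,142.77 thousand.
Not in labor force = 213.09 + 320.34 + 24.76 + 69.17 = 627.36 thousand (those not working and not actively searching are outside the labor force — including those who want a job but have given up searching).
Civilian working-age population = 2,142.77 + 627.36 = 2,770.13 thousand.
Unemployment rate = 112.12 / 2,142.77 = 5.23%.
Labor force participation rate = 2,142.77 / 2,770.13 = 77.35%.

Unemployment rate ≈ 5.23%; labor force participation rate ≈ 77.35%.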